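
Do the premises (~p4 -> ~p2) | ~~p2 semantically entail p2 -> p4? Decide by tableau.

Initial set: {((~p4 -> ~p2) | ~~p2); ~(p2 -> p4)}.
~(p2 -> p4): α-rule — add p2, ~p4.
((~p4 -> ~p2) | ~~p2): β-rule — branch into (~p4 -> ~p2)  //  ~~p2.
  branch 1 (add (~p4 -> ~p2)):
    (~p4 -> ~p2): β-rule — branch into ~~p4  //  ~p2.
      branch 1.1 (add ~~p4):
        × closes — contains both p4 and ~p4.
      branch 1.2 (add ~p2):
        × closes — contains both p2 and ~p2.
  branch 2 (add ~~p2):
    ~~p2: drop double negation, giving p2.
    ○ open, literals {p2=true, p4=false}.
2 branches closed, 1 open.
An open branch gives a countermodel: p2=true, p4=false (unmentioned atoms arbitrary); the premises hold there but the conclusion fails.

No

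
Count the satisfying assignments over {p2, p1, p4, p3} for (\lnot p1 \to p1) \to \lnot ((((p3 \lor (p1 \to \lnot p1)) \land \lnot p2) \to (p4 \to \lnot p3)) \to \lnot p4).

Initial set: {((\lnot p1 \to p1) \to \lnot ((((p3 \lor (p1 \to \lnot p1)) \land \lnot p2) \to (p4 \to \lnot p3)) \to \lnot p4))}.
((\lnot p1 \to p1) \to \lnot ((((p3 \lor (p1 \to \lnot p1)) \land \lnot p2) \to (p4 \to \lnot p3)) \to \lnot p4)): β-rule — branch into \lnot (\lnot p1 \to p1)  //  \lnot ((((p3 \lor (p1 \to \lnot p1)) \land \lnot p2) \to (p4 \to \lnot p3)) \to \lnot p4).
  branch 1 (add \lnot (\lnot p1 \to p1)):
    \lnot (\lnot p1 \to p1): α-rule — add \lnot p1, \lnot p1.
    ○ open, literals {p1=false}.
  branch 2 (add \lnot ((((p3 \lor (p1 \to \lnot p1)) \land \lnot p2) \to (p4 \to \lnot p3)) \to \lnot p4)):
    \lnot ((((p3 \lor (p1 \to \lnot p1)) \land \lnot p2) \to (p4 \to \lnot p3)) \to \lnot p4): α-rule — add (((p3 \lor (p1 \to \lnot p1)) \land \lnot p2) \to (p4 \to \lnot p3)), \lnot \lnot p4.
    (((p3 \lor (p1 \to \lnot p1)) \land \lnot p2) \to (p4 \to \lnot p3)): β-rule — branch into \lnot ((p3 \lor (p1 \to \lnot p1)) \land \lnot p2)  //  (p4 \to \lnot p3).
      branch 2.1 (add \lnot ((p3 \lor (p1 \to \lnot p1)) \land \lnot p2)):
        \lnot ((p3 \lor (p1 \to \lnot p1)) \land \lnot p2): β-rule — branch into \lnot (p3 \lor (p1 \to \lnot p1))  //  \lnot \lnot p2.
          branch 2.1.1 (add \lnot (p3 \lor (p1 \to \lnot p1))):
            \lnot (p3 \lor (p1 \to \lnot p1)): α-rule — add \lnot p3, \lnot (p1 \to \lnot p1).
            \lnot (p1 \to \lnot p1): α-rule — add p1, \lnot \lnot p1.
            ○ open, literals {p1=true, p3=false, p4=true}.
          branch 2.1.2 (add \lnot \lnot p2):
            ○ open, literals {p2=true, p4=true}.
      branch 2.2 (add (p4 \to \lnot p3)):
        (p4 \to \lnot p3): β-rule — branch into \lnot p4  //  \lnot p3.
          branch 2.2.1 (add \lnot p4):
            × closes — contains both p4 and \lnot p4.
          branch 2.2.2 (add \lnot p3):
            ○ open, literals {p3=false, p4=true}.
1 branch closed, 4 open.
Each open branch fixes some atoms; the unmentioned ones are free. Counting distinct full assignments: branch {p1=false} (p2, p4, p3) contributes 8 new; branch {p1=true, p3=false, p4=true} (p2) contributes 2 new; branch {p2=true, p4=true} (p1, p3) contributes 1 new; branch {p3=false, p4=true} (p2, p1) contributes 0 new. Total: 11.

11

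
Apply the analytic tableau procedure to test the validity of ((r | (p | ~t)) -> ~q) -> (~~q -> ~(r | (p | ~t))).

Valid

Assume the negation and expand:
Initial set: {~(((r | (p | ~t)) -> ~q) -> (~~q -> ~(r | (p | ~t))))}.
~(((r | (p | ~t)) -> ~q) -> (~~q -> ~(r | (p | ~t)))): α-rule — add ((r | (p | ~t)) -> ~q), ~(~~q -> ~(r | (p | ~t))).
~(~~q -> ~(r | (p | ~t))): α-rule — add ~~q, ~~(r | (p | ~t)).
~~q: drop double negation, giving q.
((r | (p | ~t)) -> ~q): β-rule — branch into ~(r | (p | ~t))  //  ~q.
  branch 1 (add ~(r | (p | ~t))):
    ~(r | (p | ~t)): α-rule — add ~r, ~(p | ~t).
    ~(p | ~t): α-rule — add ~p, ~~t.
    ~~(r | (p | ~t)): β-rule — branch into r  //  (p | ~t).
      branch 1.1 (add r):
        × closes — contains both r and ~r.
      branch 1.2 (add (p | ~t)):
        (p | ~t): β-rule — branch into p  //  ~t.
          branch 1.2.1 (add p):
            × closes — contains both p and ~p.
          branch 1.2.2 (add ~t):
            × closes — contains both t and ~t.
  branch 2 (add ~q):
    × closes — contains both q and ~q.
All 4 branches close.
Every branch closed, so the negation is unsatisfiable and the formula is valid.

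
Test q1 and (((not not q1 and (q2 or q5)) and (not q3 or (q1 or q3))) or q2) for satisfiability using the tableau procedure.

Initial set: {(q1 and (((not not q1 and (q2 or q5)) and (not q3 or (q1 or q3))) or q2))}.
(q1 and (((not not q1 and (q2 or q5)) and (not q3 or (q1 or q3))) or q2)): α-rule — add q1, (((not not q1 and (q2 or q5)) and (not q3 or (q1 or q3))) or q2).
(((not not q1 and (q2 or q5)) and (not q3 or (q1 or q3))) or q2): β-rule — branch into ((not not q1 and (q2 or q5)) and (not q3 or (q1 or q3)))  //  q2.
  branch 1 (add ((not not q1 and (q2 or q5)) and (not q3 or (q1 or q3)))):
    ((not not q1 and (q2 or q5)) and (not q3 or (q1 or q3))): α-rule — add (not not q1 and (q2 or q5)), (not q3 or (q1 or q3)).
    (not not q1 and (q2 or q5)): α-rule — add not not q1, (q2 or q5).
    not not q1: drop double negation, giving q1.
    (not q3 or (q1 or q3)): β-rule — branch into not q3  //  (q1 or q3).
      branch 1.1 (add not q3):
        (q2 or q5): β-rule — branch into q2  //  q5.
          branch 1.1.1 (add q2):
            ○ open, literals {q1=true, q2=true, q3=false}.
          branch 1.1.2 (add q5):
            ○ open, literals {q1=true, q3=false, q5=true}.
      branch 1.2 (add (q1 or q3)):
        (q2 or q5): β-rule — branch into q2  //  q5.
          branch 1.2.1 (add q2):
            (q1 or q3): β-rule — branch into q1  //  q3.
              branch 1.2.1.1 (add q1):
                ○ open, literals {q1=true, q2=true}.
              branch 1.2.1.2 (add q3):
                ○ open, literals {q1=true, q2=true, q3=true}.
          branch 1.2.2 (add q5):
            (q1 or q3): β-rule — branch into q1  //  q3.
              branch 1.2.2.1 (add q1):
                ○ open, literals {q1=true, q5=true}.
              branch 1.2.2.2 (add q3):
                ○ open, literals {q1=true, q3=true, q5=true}.
  branch 2 (add q2):
    ○ open, literals {q1=true, q2=true}.
0 branches closed, 7 open.
An open branch gives a satisfying assignment: q1=true, q2=true, q3=false.

Satisfiable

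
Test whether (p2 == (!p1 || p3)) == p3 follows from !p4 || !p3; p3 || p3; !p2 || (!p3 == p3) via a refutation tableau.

Initial set: {(!p4 || !p3); (p3 || p3); (!p2 || (!p3 == p3)); !((p2 == (!p1 || p3)) == p3)}.
(!p4 || !p3): β-rule — branch into !p4  //  !p3.
  branch 1 (add !p4):
    (p3 || p3): β-rule — branch into p3  //  p3.
      branch 1.1 (add p3):
        (!p2 || (!p3 == p3)): β-rule — branch into !p2  //  (!p3 == p3).
          branch 1.1.1 (add !p2):
            !((p2 == (!p1 || p3)) == p3): β-rule — branch into (p2 == (!p1 || p3)), !p3  //  !(p2 == (!p1 || p3)), p3.
              branch 1.1.1.1 (add (p2 == (!p1 || p3)), !p3):
                × closes — contains both p3 and !p3.
              branch 1.1.1.2 (add !(p2 == (!p1 || p3)), p3):
                !(p2 == (!p1 || p3)): β-rule — branch into p2, !(!p1 || p3)  //  !p2, (!p1 || p3).
                  branch 1.1.1.2.1 (add p2, !(!p1 || p3)):
                    × closes — contains both p2 and !p2.
                  branch 1.1.1.2.2 (add !p2, (!p1 || p3)):
                    (!p1 || p3): β-rule — branch into !p1  //  p3.
                      branch 1.1.1.2.2.1 (add !p1):
                        ○ open, literals {p1=false, p2=false, p3=true, p4=false}.
                      branch 1.1.1.2.2.2 (add p3):
                        ○ open, literals {p2=false, p3=true, p4=false}.
          branch 1.1.2 (add (!p3 == p3)):
            !((p2 == (!p1 || p3)) == p3): β-rule — branch into (p2 == (!p1 || p3)), !p3  //  !(p2 == (!p1 || p3)), p3.
              branch 1.1.2.1 (add (p2 == (!p1 || p3)), !p3):
                × closes — contains both p3 and !p3.
              branch 1.1.2.2 (add !(p2 == (!p1 || p3)), p3):
                (!p3 == p3): β-rule — branch into !p3, p3  //  !!p3, !p3.
                  branch 1.1.2.2.1 (add !p3, p3):
                    × closes — contains both p3 and !p3.
                  branch 1.1.2.2.2 (add !!p3, !p3):
                    × closes — contains both p3 and !p3.
      branch 1.2 (add p3):
        (!p2 || (!p3 == p3)): β-rule — branch into !p2  //  (!p3 == p3).
          branch 1.2.1 (add !p2):
            !((p2 == (!p1 || p3)) == p3): β-rule — branch into (p2 == (!p1 || p3)), !p3  //  !(p2 == (!p1 || p3)), p3.
              branch 1.2.1.1 (add (p2 == (!p1 || p3)), !p3):
                × closes — contains both p3 and !p3.
              branch 1.2.1.2 (add !(p2 == (!p1 || p3)), p3):
                !(p2 == (!p1 || p3)): β-rule — branch into p2, !(!p1 || p3)  //  !p2, (!p1 || p3).
                  branch 1.2.1.2.1 (add p2, !(!p1 || p3)):
                    × closes — contains both p2 and !p2.
                  branch 1.2.1.2.2 (add !p2, (!p1 || p3)):
                    (!p1 || p3): β-rule — branch into !p1  //  p3.
                      branch 1.2.1.2.2.1 (add !p1):
                        ○ open, literals {p1=false, p2=false, p3=true, p4=false}.
                      branch 1.2.1.2.2.2 (add p3):
                        ○ open, literals {p2=false, p3=true, p4=false}.
          branch 1.2.2 (add (!p3 == p3)):
            !((p2 == (!p1 || p3)) == p3): β-rule — branch into (p2 == (!p1 || p3)), !p3  //  !(p2 == (!p1 || p3)), p3.
              branch 1.2.2.1 (add (p2 == (!p1 || p3)), !p3):
                × closes — contains both p3 and !p3.
              branch 1.2.2.2 (add !(p2 == (!p1 || p3)), p3):
                (!p3 == p3): β-rule — branch into !p3, p3  //  !!p3, !p3.
                  branch 1.2.2.2.1 (add !p3, p3):
                    × closes — contains both p3 and !p3.
                  branch 1.2.2.2.2 (add !!p3, !p3):
                    × closes — contains both p3 and !p3.
  branch 2 (add !p3):
    (p3 || p3): β-rule — branch into p3  //  p3.
      branch 2.1 (add p3):
        × closes — contains both p3 and !p3.
      branch 2.2 (add p3):
        × closes — contains both p3 and !p3.
12 branches closed, 4 open.
An open branch gives a countermodel: p1=false, p2=false, p3=true, p4=false (unmentioned atoms arbitrary); the premises hold there but the conclusion fails.

No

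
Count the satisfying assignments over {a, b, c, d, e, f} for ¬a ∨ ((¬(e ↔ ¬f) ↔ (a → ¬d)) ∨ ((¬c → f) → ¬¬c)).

60

Initial set: {T (¬a ∨ ((¬(e ↔ ¬f) ↔ (a → ¬d)) ∨ ((¬c → f) → ¬¬c)))}.
T (¬a ∨ ((¬(e ↔ ¬f) ↔ (a → ¬d)) ∨ ((¬c → f) → ¬¬c))): β-rule — branch into T ¬a  //  T ((¬(e ↔ ¬f) ↔ (a → ¬d)) ∨ ((¬c → f) → ¬¬c)).
  branch 1 (add T ¬a):
    ○ open, literals {a=0}.
  branch 2 (add T ((¬(e ↔ ¬f) ↔ (a → ¬d)) ∨ ((¬c → f) → ¬¬c))):
    T ((¬(e ↔ ¬f) ↔ (a → ¬d)) ∨ ((¬c → f) → ¬¬c)): β-rule — branch into T (¬(e ↔ ¬f) ↔ (a → ¬d))  //  T ((¬c → f) → ¬¬c).
      branch 2.1 (add T (¬(e ↔ ¬f) ↔ (a → ¬d))):
        T (¬(e ↔ ¬f) ↔ (a → ¬d)): β-rule — branch into T ¬(e ↔ ¬f), T (a → ¬d)  //  F ¬(e ↔ ¬f), F (a → ¬d).
          branch 2.1.1 (add T ¬(e ↔ ¬f), T (a → ¬d)):
            T ¬(e ↔ ¬f): β-rule — branch into T e, F ¬f  //  F e, T ¬f.
              branch 2.1.1.1 (add T e, F ¬f):
                T (a → ¬d): β-rule — branch into F a  //  T ¬d.
                  branch 2.1.1.1.1 (add F a):
                    ○ open, literals {a=0, e=1, f=1}.
                  branch 2.1.1.1.2 (add T ¬d):
                    ○ open, literals {d=0, e=1, f=1}.
              branch 2.1.1.2 (add F e, T ¬f):
                T (a → ¬d): β-rule — branch into F a  //  T ¬d.
                  branch 2.1.1.2.1 (add F a):
                    ○ open, literals {a=0, e=0, f=0}.
                  branch 2.1.1.2.2 (add T ¬d):
                    ○ open, literals {d=0, e=0, f=0}.
          branch 2.1.2 (add F ¬(e ↔ ¬f), F (a → ¬d)):
            F (a → ¬d): α-rule — add T a, F ¬d.
            F ¬(e ↔ ¬f): β-rule — branch into T e, T ¬f  //  F e, F ¬f.
              branch 2.1.2.1 (add T e, T ¬f):
                ○ open, literals {a=1, d=1, e=1, f=0}.
              branch 2.1.2.2 (add F e, F ¬f):
                ○ open, literals {a=1, d=1, e=0, f=1}.
      branch 2.2 (add T ((¬c → f) → ¬¬c)):
        T ((¬c → f) → ¬¬c): β-rule — branch into F (¬c → f)  //  T ¬¬c.
          branch 2.2.1 (add F (¬c → f)):
            F (¬c → f): α-rule — add T ¬c, F f.
            ○ open, literals {c=0, f=0}.
          branch 2.2.2 (add T ¬¬c):
            T ¬¬c: drop double negation, giving T c.
            ○ open, literals {c=1}.
0 branches closed, 9 open.
Each open branch fixes some atoms; the unmentioned ones are free. Counting distinct full assignments: branch {a=0} (b, c, d, e, f) contributes 32 new; branch {a=0, e=1, f=1} (b, c, d) contributes 0 new; branch {d=0, e=1, f=1} (a, b, c) contributes 4 new; branch {a=0, e=0, f=0} (b, c, d) contributes 0 new; branch {d=0, e=0, f=0} (a, b, c) contributes 4 new; branch {a=1, d=1, e=1, f=0} (b, c) contributes 4 new; branch {a=1, d=1, e=0, f=1} (b, c) contributes 4 new; branch {c=0, f=0} (a, b, d, e) contributes 4 new; branch {c=1} (a, b, d, e, f) contributes 8 new. Total: 60.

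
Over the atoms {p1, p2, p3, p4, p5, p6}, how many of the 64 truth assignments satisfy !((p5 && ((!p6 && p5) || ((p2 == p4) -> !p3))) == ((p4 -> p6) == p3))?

36

Initial set: {!((p5 && ((!p6 && p5) || ((p2 == p4) -> !p3))) == ((p4 -> p6) == p3))}.
!((p5 && ((!p6 && p5) || ((p2 == p4) -> !p3))) == ((p4 -> p6) == p3)): β-rule — branch into (p5 && ((!p6 && p5) || ((p2 == p4) -> !p3))), !((p4 -> p6) == p3)  //  !(p5 && ((!p6 && p5) || ((p2 == p4) -> !p3))), ((p4 -> p6) == p3).
  branch 1 (add (p5 && ((!p6 && p5) || ((p2 == p4) -> !p3))), !((p4 -> p6) == p3)):
    (p5 && ((!p6 && p5) || ((p2 == p4) -> !p3))): α-rule — add p5, ((!p6 && p5) || ((p2 == p4) -> !p3)).
    !((p4 -> p6) == p3): β-rule — branch into (p4 -> p6), !p3  //  !(p4 -> p6), p3.
      branch 1.1 (add (p4 -> p6), !p3):
        ((!p6 && p5) || ((p2 == p4) -> !p3)): β-rule — branch into (!p6 && p5)  //  ((p2 == p4) -> !p3).
          branch 1.1.1 (add (!p6 && p5)):
            (!p6 && p5): α-rule — add !p6, p5.
            (p4 -> p6): β-rule — branch into !p4  //  p6.
              branch 1.1.1.1 (add !p4):
                ○ open, literals {p3=F, p4=F, p5=T, p6=F}.
              branch 1.1.1.2 (add p6):
                × closes — contains both p6 and !p6.
          branch 1.1.2 (add ((p2 == p4) -> !p3)):
            (p4 -> p6): β-rule — branch into !p4  //  p6.
              branch 1.1.2.1 (add !p4):
                ((p2 == p4) -> !p3): β-rule — branch into !(p2 == p4)  //  !p3.
                  branch 1.1.2.1.1 (add !(p2 == p4)):
                    !(p2 == p4): β-rule — branch into p2, !p4  //  !p2, p4.
                      branch 1.1.2.1.1.1 (add p2, !p4):
                        ○ open, literals {p2=T, p3=F, p4=F, p5=T}.
                      branch 1.1.2.1.1.2 (add !p2, p4):
                        × closes — contains both p4 and !p4.
                  branch 1.1.2.1.2 (add !p3):
                    ○ open, literals {p3=F, p4=F, p5=T}.
              branch 1.1.2.2 (add p6):
                ((p2 == p4) -> !p3): β-rule — branch into !(p2 == p4)  //  !p3.
                  branch 1.1.2.2.1 (add !(p2 == p4)):
                    !(p2 == p4): β-rule — branch into p2, !p4  //  !p2, p4.
                      branch 1.1.2.2.1.1 (add p2, !p4):
                        ○ open, literals {p2=T, p3=F, p4=F, p5=T, p6=T}.
                      branch 1.1.2.2.1.2 (add !p2, p4):
                        ○ open, literals {p2=F, p3=F, p4=T, p5=T, p6=T}.
                  branch 1.1.2.2.2 (add !p3):
                    ○ open, literals {p3=F, p5=T, p6=T}.
      branch 1.2 (add !(p4 -> p6), p3):
        !(p4 -> p6): α-rule — add p4, !p6.
        ((!p6 && p5) || ((p2 == p4) -> !p3)): β-rule — branch into (!p6 && p5)  //  ((p2 == p4) -> !p3).
          branch 1.2.1 (add (!p6 && p5)):
            (!p6 && p5): α-rule — add !p6, p5.
            ○ open, literals {p3=T, p4=T, p5=T, p6=F}.
          branch 1.2.2 (add ((p2 == p4) -> !p3)):
            ((p2 == p4) -> !p3): β-rule — branch into !(p2 == p4)  //  !p3.
              branch 1.2.2.1 (add !(p2 == p4)):
                !(p2 == p4): β-rule — branch into p2, !p4  //  !p2, p4.
                  branch 1.2.2.1.1 (add p2, !p4):
                    × closes — contains both p4 and !p4.
                  branch 1.2.2.1.2 (add !p2, p4):
                    ○ open, literals {p2=F, p3=T, p4=T, p5=T, p6=F}.
              branch 1.2.2.2 (add !p3):
                × closes — contains both p3 and !p3.
  branch 2 (add !(p5 && ((!p6 && p5) || ((p2 == p4) -> !p3))), ((p4 -> p6) == p3)):
    !(p5 && ((!p6 && p5) || ((p2 == p4) -> !p3))): β-rule — branch into !p5  //  !((!p6 && p5) || ((p2 == p4) -> !p3)).
      branch 2.1 (add !p5):
        ((p4 -> p6) == p3): β-rule — branch into (p4 -> p6), p3  //  !(p4 -> p6), !p3.
          branch 2.1.1 (add (p4 -> p6), p3):
            (p4 -> p6): β-rule — branch into !p4  //  p6.
              branch 2.1.1.1 (add !p4):
                ○ open, literals {p3=T, p4=F, p5=F}.
              branch 2.1.1.2 (add p6):
                ○ open, literals {p3=T, p5=F, p6=T}.
          branch 2.1.2 (add !(p4 -> p6), !p3):
            !(p4 -> p6): α-rule — add p4, !p6.
            ○ open, literals {p3=F, p4=T, p5=F, p6=F}.
      branch 2.2 (add !((!p6 && p5) || ((p2 == p4) -> !p3))):
        !((!p6 && p5) || ((p2 == p4) -> !p3)): α-rule — add !(!p6 && p5), !((p2 == p4) -> !p3).
        !((p2 == p4) -> !p3): α-rule — add (p2 == p4), !!p3.
        ((p4 -> p6) == p3): β-rule — branch into (p4 -> p6), p3  //  !(p4 -> p6), !p3.
          branch 2.2.1 (add (p4 -> p6), p3):
            !(!p6 && p5): β-rule — branch into !!p6  //  !p5.
              branch 2.2.1.1 (add !!p6):
                (p2 == p4): β-rule — branch into p2, p4  //  !p2, !p4.
                  branch 2.2.1.1.1 (add p2, p4):
                    (p4 -> p6): β-rule — branch into !p4  //  p6.
                      branch 2.2.1.1.1.1 (add !p4):
                        × closes — contains both p4 and !p4.
                      branch 2.2.1.1.1.2 (add p6):
                        ○ open, literals {p2=T, p3=T, p4=T, p6=T}.
                  branch 2.2.1.1.2 (add !p2, !p4):
                    (p4 -> p6): β-rule — branch into !p4  //  p6.
                      branch 2.2.1.1.2.1 (add !p4):
                        ○ open, literals {p2=F, p3=T, p4=F, p6=T}.
                      branch 2.2.1.1.2.2 (add p6):
                        ○ open, literals {p2=F, p3=T, p4=F, p6=T}.
              branch 2.2.1.2 (add !p5):
                (p2 == p4): β-rule — branch into p2, p4  //  !p2, !p4.
                  branch 2.2.1.2.1 (add p2, p4):
                    (p4 -> p6): β-rule — branch into !p4  //  p6.
                      branch 2.2.1.2.1.1 (add !p4):
                        × closes — contains both p4 and !p4.
                      branch 2.2.1.2.1.2 (add p6):
                        ○ open, literals {p2=T, p3=T, p4=T, p5=F, p6=T}.
                  branch 2.2.1.2.2 (add !p2, !p4):
                    (p4 -> p6): β-rule — branch into !p4  //  p6.
                      branch 2.2.1.2.2.1 (add !p4):
                        ○ open, literals {p2=F, p3=T, p4=F, p5=F}.
                      branch 2.2.1.2.2.2 (add p6):
                        ○ open, literals {p2=F, p3=T, p4=F, p5=F, p6=T}.
          branch 2.2.2 (add !(p4 -> p6), !p3):
            × closes — contains both p3 and !p3.
7 branches closed, 17 open.
Each open branch fixes some atoms; the unmentioned ones are free. Counting distinct full assignments: branch {p3=F, p4=F, p5=T, p6=F} (p1, p2) contributes 4 new; branch {p2=T, p3=F, p4=F, p5=T} (p1, p6) contributes 2 new; branch {p3=F, p4=F, p5=T} (p1, p2, p6) contributes 2 new; branch {p2=T, p3=F, p4=F, p5=T, p6=T} (p1) contributes 0 new; branch {p2=F, p3=F, p4=T, p5=T, p6=T} (p1) contributes 2 new; branch {p3=F, p5=T, p6=T} (p1, p2, p4) contributes 2 new; branch {p3=T, p4=T, p5=T, p6=F} (p1, p2) contributes 4 new; branch {p2=F, p3=T, p4=T, p5=T, p6=F} (p1) contributes 0 new; branch {p3=T, p4=F, p5=F} (p1, p2, p6) contributes 8 new; branch {p3=T, p5=F, p6=T} (p1, p2, p4) contributes 4 new; branch {p3=F, p4=T, p5=F, p6=F} (p1, p2) contributes 4 new; branch {p2=T, p3=T, p4=T, p6=T} (p1, p5) contributes 2 new; branch {p2=F, p3=T, p4=F, p6=T} (p1, p5) contributes 2 new; branch {p2=F, p3=T, p4=F, p6=T} (p1, p5) contributes 0 new; branch {p2=T, p3=T, p4=T, p5=F, p6=T} (p1) contributes 0 new; branch {p2=F, p3=T, p4=F, p5=F} (p1, p6) contributes 0 new; branch {p2=F, p3=T, p4=F, p5=F, p6=T} (p1) contributes 0 new. Total: 36.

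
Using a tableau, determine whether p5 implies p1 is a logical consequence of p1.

Initial set: {p1; not (p5 implies p1)}.
not (p5 implies p1): α-rule — add p5, not p1.
× closes — contains both p1 and not p1.
All 1 branch closes.
Every branch closed, so the premises entail the conclusion.

Yes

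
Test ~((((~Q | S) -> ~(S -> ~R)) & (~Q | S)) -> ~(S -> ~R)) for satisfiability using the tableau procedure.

Initial set: {T ~((((~Q | S) -> ~(S -> ~R)) & (~Q | S)) -> ~(S -> ~R))}.
T ~((((~Q | S) -> ~(S -> ~R)) & (~Q | S)) -> ~(S -> ~R)): α-rule — add T (((~Q | S) -> ~(S -> ~R)) & (~Q | S)), F ~(S -> ~R).
T (((~Q | S) -> ~(S -> ~R)) & (~Q | S)): α-rule — add T ((~Q | S) -> ~(S -> ~R)), T (~Q | S).
F ~(S -> ~R): β-rule — branch into F S  //  T ~R.
  branch 1 (add F S):
    T ((~Q | S) -> ~(S -> ~R)): β-rule — branch into F (~Q | S)  //  T ~(S -> ~R).
      branch 1.1 (add F (~Q | S)):
        F (~Q | S): α-rule — add F ~Q, F S.
        T (~Q | S): β-rule — branch into T ~Q  //  T S.
          branch 1.1.1 (add T ~Q):
            × closes — contains both Q and ~Q.
          branch 1.1.2 (add T S):
            × closes — contains both S and ~S.
      branch 1.2 (add T ~(S -> ~R)):
        T ~(S -> ~R): α-rule — add T S, F ~R.
        × closes — contains both S and ~S.
  branch 2 (add T ~R):
    T ((~Q | S) -> ~(S -> ~R)): β-rule — branch into F (~Q | S)  //  T ~(S -> ~R).
      branch 2.1 (add F (~Q | S)):
        F (~Q | S): α-rule — add F ~Q, F S.
        T (~Q | S): β-rule — branch into T ~Q  //  T S.
          branch 2.1.1 (add T ~Q):
            × closes — contains both Q and ~Q.
          branch 2.1.2 (add T S):
            × closes — contains both S and ~S.
      branch 2.2 (add T ~(S -> ~R)):
        T ~(S -> ~R): α-rule — add T S, F ~R.
        × closes — contains both R and ~R.
All 6 branches close.
Every branch closed; the formula is unsatisfiable.

Unsatisfiable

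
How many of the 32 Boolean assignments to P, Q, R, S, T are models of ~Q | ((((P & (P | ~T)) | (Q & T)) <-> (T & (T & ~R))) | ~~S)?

28

Initial set: {(~Q | ((((P & (P | ~T)) | (Q & T)) <-> (T & (T & ~R))) | ~~S))}.
(~Q | ((((P & (P | ~T)) | (Q & T)) <-> (T & (T & ~R))) | ~~S)): β-rule — branch into ~Q  //  ((((P & (P | ~T)) | (Q & T)) <-> (T & (T & ~R))) | ~~S).
  branch 1 (add ~Q):
    ○ open, literals {Q=false}.
  branch 2 (add ((((P & (P | ~T)) | (Q & T)) <-> (T & (T & ~R))) | ~~S)):
    ((((P & (P | ~T)) | (Q & T)) <-> (T & (T & ~R))) | ~~S): β-rule — branch into (((P & (P | ~T)) | (Q & T)) <-> (T & (T & ~R)))  //  ~~S.
      branch 2.1 (add (((P & (P | ~T)) | (Q & T)) <-> (T & (T & ~R)))):
        (((P & (P | ~T)) | (Q & T)) <-> (T & (T & ~R))): β-rule — branch into ((P & (P | ~T)) | (Q & T)), (T & (T & ~R))  //  ~((P & (P | ~T)) | (Q & T)), ~(T & (T & ~R)).
          branch 2.1.1 (add ((P & (P | ~T)) | (Q & T)), (T & (T & ~R))):
            (T & (T & ~R)): α-rule — add T, (T & ~R).
            (T & ~R): α-rule — add T, ~R.
            ((P & (P | ~T)) | (Q & T)): β-rule — branch into (P & (P | ~T))  //  (Q & T).
              branch 2.1.1.1 (add (P & (P | ~T))):
                (P & (P | ~T)): α-rule — add P, (P | ~T).
                (P | ~T): β-rule — branch into P  //  ~T.
                  branch 2.1.1.1.1 (add P):
                    ○ open, literals {P=true, R=false, T=true}.
                  branch 2.1.1.1.2 (add ~T):
                    × closes — contains both T and ~T.
              branch 2.1.1.2 (add (Q & T)):
                (Q & T): α-rule — add Q, T.
                ○ open, literals {Q=true, R=false, T=true}.
          branch 2.1.2 (add ~((P & (P | ~T)) | (Q & T)), ~(T & (T & ~R))):
            ~((P & (P | ~T)) | (Q & T)): α-rule — add ~(P & (P | ~T)), ~(Q & T).
            ~(T & (T & ~R)): β-rule — branch into ~T  //  ~(T & ~R).
              branch 2.1.2.1 (add ~T):
                ~(P & (P | ~T)): β-rule — branch into ~P  //  ~(P | ~T).
                  branch 2.1.2.1.1 (add ~P):
                    ~(Q & T): β-rule — branch into ~Q  //  ~T.
                      branch 2.1.2.1.1.1 (add ~Q):
                        ○ open, literals {P=false, Q=false, T=false}.
                      branch 2.1.2.1.1.2 (add ~T):
                        ○ open, literals {P=false, T=false}.
                  branch 2.1.2.1.2 (add ~(P | ~T)):
                    ~(P | ~T): α-rule — add ~P, ~~T.
                    × closes — contains both T and ~T.
              branch 2.1.2.2 (add ~(T & ~R)):
                ~(P & (P | ~T)): β-rule — branch into ~P  //  ~(P | ~T).
                  branch 2.1.2.2.1 (add ~P):
                    ~(Q & T): β-rule — branch into ~Q  //  ~T.
                      branch 2.1.2.2.1.1 (add ~Q):
                        ~(T & ~R): β-rule — branch into ~T  //  ~~R.
                          branch 2.1.2.2.1.1.1 (add ~T):
                            ○ open, literals {P=false, Q=false, T=false}.
                          branch 2.1.2.2.1.1.2 (add ~~R):
                            ○ open, literals {P=false, Q=false, R=true}.
                      branch 2.1.2.2.1.2 (add ~T):
                        ~(T & ~R): β-rule — branch into ~T  //  ~~R.
                          branch 2.1.2.2.1.2.1 (add ~T):
                            ○ open, literals {P=false, T=false}.
                          branch 2.1.2.2.1.2.2 (add ~~R):
                            ○ open, literals {P=false, R=true, T=false}.
                  branch 2.1.2.2.2 (add ~(P | ~T)):
                    ~(P | ~T): α-rule — add ~P, ~~T.
                    ~(Q & T): β-rule — branch into ~Q  //  ~T.
                      branch 2.1.2.2.2.1 (add ~Q):
                        ~(T & ~R): β-rule — branch into ~T  //  ~~R.
                          branch 2.1.2.2.2.1.1 (add ~T):
                            × closes — contains both T and ~T.
                          branch 2.1.2.2.2.1.2 (add ~~R):
                            ○ open, literals {P=false, Q=false, R=true, T=true}.
                      branch 2.1.2.2.2.2 (add ~T):
                        × closes — contains both T and ~T.
      branch 2.2 (add ~~S):
        ~~S: drop double negation, giving S.
        ○ open, literals {S=true}.
4 branches closed, 11 open.
Each open branch fixes some atoms; the unmentioned ones are free. Counting distinct full assignments: branch {Q=false} (P, R, S, T) contributes 16 new; branch {P=true, R=false, T=true} (Q, S) contributes 2 new; branch {Q=true, R=false, T=true} (P, S) contributes 2 new; branch {P=false, Q=false, T=false} (R, S) contributes 0 new; branch {P=false, T=false} (Q, R, S) contributes 4 new; branch {P=false, Q=false, T=false} (R, S) contributes 0 new; branch {P=false, Q=false, R=true} (S, T) contributes 0 new; branch {P=false, T=false} (Q, R, S) contributes 0 new; branch {P=false, R=true, T=false} (Q, S) contributes 0 new; branch {P=false, Q=false, R=true, T=true} (S) contributes 0 new; branch {S=true} (P, Q, R, T) contributes 4 new. Total: 28.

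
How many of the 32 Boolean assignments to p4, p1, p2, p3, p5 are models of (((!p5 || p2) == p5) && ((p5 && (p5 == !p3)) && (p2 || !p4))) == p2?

Initial set: {((((!p5 || p2) == p5) && ((p5 && (p5 == !p3)) && (p2 || !p4))) == p2)}.
((((!p5 || p2) == p5) && ((p5 && (p5 == !p3)) && (p2 || !p4))) == p2): β-rule — branch into (((!p5 || p2) == p5) && ((p5 && (p5 == !p3)) && (p2 || !p4))), p2  //  !(((!p5 || p2) == p5) && ((p5 && (p5 == !p3)) && (p2 || !p4))), !p2.
  branch 1 (add (((!p5 || p2) == p5) && ((p5 && (p5 == !p3)) && (p2 || !p4))), p2):
    (((!p5 || p2) == p5) && ((p5 && (p5 == !p3)) && (p2 || !p4))): α-rule — add ((!p5 || p2) == p5), ((p5 && (p5 == !p3)) && (p2 || !p4)).
    ((p5 && (p5 == !p3)) && (p2 || !p4)): α-rule — add (p5 && (p5 == !p3)), (p2 || !p4).
    (p5 && (p5 == !p3)): α-rule — add p5, (p5 == !p3).
    ((!p5 || p2) == p5): β-rule — branch into (!p5 || p2), p5  //  !(!p5 || p2), !p5.
      branch 1.1 (add (!p5 || p2), p5):
        (p2 || !p4): β-rule — branch into p2  //  !p4.
          branch 1.1.1 (add p2):
            (p5 == !p3): β-rule — branch into p5, !p3  //  !p5, !!p3.
              branch 1.1.1.1 (add p5, !p3):
                (!p5 || p2): β-rule — branch into !p5  //  p2.
                  branch 1.1.1.1.1 (add !p5):
                    × closes — contains both p5 and !p5.
                  branch 1.1.1.1.2 (add p2):
                    ○ open, literals {p2=T, p3=F, p5=T}.
              branch 1.1.1.2 (add !p5, !!p3):
                × closes — contains both p5 and !p5.
          branch 1.1.2 (add !p4):
            (p5 == !p3): β-rule — branch into p5, !p3  //  !p5, !!p3.
              branch 1.1.2.1 (add p5, !p3):
                (!p5 || p2): β-rule — branch into !p5  //  p2.
                  branch 1.1.2.1.1 (add !p5):
                    × closes — contains both p5 and !p5.
                  branch 1.1.2.1.2 (add p2):
                    ○ open, literals {p2=T, p3=F, p4=F, p5=T}.
              branch 1.1.2.2 (add !p5, !!p3):
                × closes — contains both p5 and !p5.
      branch 1.2 (add !(!p5 || p2), !p5):
        × closes — contains both p5 and !p5.
  branch 2 (add !(((!p5 || p2) == p5) && ((p5 && (p5 == !p3)) && (p2 || !p4))), !p2):
    !(((!p5 || p2) == p5) && ((p5 && (p5 == !p3)) && (p2 || !p4))): β-rule — branch into !((!p5 || p2) == p5)  //  !((p5 && (p5 == !p3)) && (p2 || !p4)).
      branch 2.1 (add !((!p5 || p2) == p5)):
        !((!p5 || p2) == p5): β-rule — branch into (!p5 || p2), !p5  //  !(!p5 || p2), p5.
          branch 2.1.1 (add (!p5 || p2), !p5):
            (!p5 || p2): β-rule — branch into !p5  //  p2.
              branch 2.1.1.1 (add !p5):
                ○ open, literals {p2=F, p5=F}.
              branch 2.1.1.2 (add p2):
                × closes — contains both p2 and !p2.
          branch 2.1.2 (add !(!p5 || p2), p5):
            !(!p5 || p2): α-rule — add !!p5, !p2.
            ○ open, literals {p2=F, p5=T}.
      branch 2.2 (add !((p5 && (p5 == !p3)) && (p2 || !p4))):
        !((p5 && (p5 == !p3)) && (p2 || !p4)): β-rule — branch into !(p5 && (p5 == !p3))  //  !(p2 || !p4).
          branch 2.2.1 (add !(p5 && (p5 == !p3))):
            !(p5 && (p5 == !p3)): β-rule — branch into !p5  //  !(p5 == !p3).
              branch 2.2.1.1 (add !p5):
                ○ open, literals {p2=F, p5=F}.
              branch 2.2.1.2 (add !(p5 == !p3)):
                !(p5 == !p3): β-rule — branch into p5, !!p3  //  !p5, !p3.
                  branch 2.2.1.2.1 (add p5, !!p3):
                    ○ open, literals {p2=F, p3=T, p5=T}.
                  branch 2.2.1.2.2 (add !p5, !p3):
                    ○ open, literals {p2=F, p3=F, p5=F}.
          branch 2.2.2 (add !(p2 || !p4)):
            !(p2 || !p4): α-rule — add !p2, !!p4.
            ○ open, literals {p2=F, p4=T}.
6 branches closed, 8 open.
Each open branch fixes some atoms; the unmentioned ones are free. Counting distinct full assignments: branch {p2=T, p3=F, p5=T} (p4, p1) contributes 4 new; branch {p2=T, p3=F, p4=F, p5=T} (p1) contributes 0 new; branch {p2=F, p5=F} (p4, p1, p3) contributes 8 new; branch {p2=F, p5=T} (p4, p1, p3) contributes 8 new; branch {p2=F, p5=F} (p4, p1, p3) contributes 0 new; branch {p2=F, p3=T, p5=T} (p4, p1) contributes 0 new; branch {p2=F, p3=F, p5=F} (p4, p1) contributes 0 new; branch {p2=F, p4=T} (p1, p3, p5) contributes 0 new. Total: 20.

20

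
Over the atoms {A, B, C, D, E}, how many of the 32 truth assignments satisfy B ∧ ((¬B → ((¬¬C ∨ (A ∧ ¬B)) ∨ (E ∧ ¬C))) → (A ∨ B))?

16

Initial set: {T (B ∧ ((¬B → ((¬¬C ∨ (A ∧ ¬B)) ∨ (E ∧ ¬C))) → (A ∨ B)))}.
T (B ∧ ((¬B → ((¬¬C ∨ (A ∧ ¬B)) ∨ (E ∧ ¬C))) → (A ∨ B))): α-rule — add T B, T ((¬B → ((¬¬C ∨ (A ∧ ¬B)) ∨ (E ∧ ¬C))) → (A ∨ B)).
T ((¬B → ((¬¬C ∨ (A ∧ ¬B)) ∨ (E ∧ ¬C))) → (A ∨ B)): β-rule — branch into F (¬B → ((¬¬C ∨ (A ∧ ¬B)) ∨ (E ∧ ¬C)))  //  T (A ∨ B).
  branch 1 (add F (¬B → ((¬¬C ∨ (A ∧ ¬B)) ∨ (E ∧ ¬C)))):
    F (¬B → ((¬¬C ∨ (A ∧ ¬B)) ∨ (E ∧ ¬C))): α-rule — add T ¬B, F ((¬¬C ∨ (A ∧ ¬B)) ∨ (E ∧ ¬C)).
    × closes — contains both B and ¬B.
  branch 2 (add T (A ∨ B)):
    T (A ∨ B): β-rule — branch into T A  //  T B.
      branch 2.1 (add T A):
        ○ open, literals {A=T, B=T}.
      branch 2.2 (add T B):
        ○ open, literals {B=T}.
1 branch closed, 2 open.
Each open branch fixes some atoms; the unmentioned ones are free. Counting distinct full assignments: branch {A=T, B=T} (C, D, E) contributes 8 new; branch {B=T} (A, C, D, E) contributes 8 new. Total: 16.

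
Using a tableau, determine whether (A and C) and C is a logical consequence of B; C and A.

Initial set: {B; (C and A); not ((A and C) and C)}.
(C and A): α-rule — add C, A.
not ((A and C) and C): β-rule — branch into not (A and C)  //  not C.
  branch 1 (add not (A and C)):
    not (A and C): β-rule — branch into not A  //  not C.
      branch 1.1 (add not A):
        × closes — contains both A and not A.
      branch 1.2 (add not C):
        × closes — contains both C and not C.
  branch 2 (add not C):
    × closes — contains both C and not C.
All 3 branches close.
Every branch closed, so the premises entail the conclusion.

Yes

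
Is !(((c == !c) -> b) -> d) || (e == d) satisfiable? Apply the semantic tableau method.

Satisfiable

Initial set: {(!(((c == !c) -> b) -> d) || (e == d))}.
(!(((c == !c) -> b) -> d) || (e == d)): β-rule — branch into !(((c == !c) -> b) -> d)  //  (e == d).
  branch 1 (add !(((c == !c) -> b) -> d)):
    !(((c == !c) -> b) -> d): α-rule — add ((c == !c) -> b), !d.
    ((c == !c) -> b): β-rule — branch into !(c == !c)  //  b.
      branch 1.1 (add !(c == !c)):
        !(c == !c): β-rule — branch into c, !!c  //  !c, !c.
          branch 1.1.1 (add c, !!c):
            ○ open, literals {c=true, d=false}.
          branch 1.1.2 (add !c, !c):
            ○ open, literals {c=false, d=false}.
      branch 1.2 (add b):
        ○ open, literals {b=true, d=false}.
  branch 2 (add (e == d)):
    (e == d): β-rule — branch into e, d  //  !e, !d.
      branch 2.1 (add e, d):
        ○ open, literals {d=true, e=true}.
      branch 2.2 (add !e, !d):
        ○ open, literals {d=false, e=false}.
0 branches closed, 5 open.
An open branch gives a satisfying assignment: c=true, d=false.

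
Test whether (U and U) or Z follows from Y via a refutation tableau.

Initial set: {Y; not ((U and U) or Z)}.
not ((U and U) or Z): α-rule — add not (U and U), not Z.
not (U and U): β-rule — branch into not U  //  not U.
  branch 1 (add not U):
    ○ open, literals {U=0, Y=1, Z=0}.
  branch 2 (add not U):
    ○ open, literals {U=0, Y=1, Z=0}.
0 branches closed, 2 open.
An open branch gives a countermodel: U=0, Y=1, Z=0 (unmentioned atoms arbitrary); the premises hold there but the conclusion fails.

No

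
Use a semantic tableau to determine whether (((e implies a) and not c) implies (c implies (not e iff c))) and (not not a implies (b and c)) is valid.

Not valid

Assume the negation and expand:
Initial set: {not ((((e implies a) and not c) implies (c implies (not e iff c))) and (not not a implies (b and c)))}.
not ((((e implies a) and not c) implies (c implies (not e iff c))) and (not not a implies (b and c))): β-rule — branch into not (((e implies a) and not c) implies (c implies (not e iff c)))  //  not (not not a implies (b and c)).
  branch 1 (add not (((e implies a) and not c) implies (c implies (not e iff c)))):
    not (((e implies a) and not c) implies (c implies (not e iff c))): α-rule — add ((e implies a) and not c), not (c implies (not e iff c)).
    ((e implies a) and not c): α-rule — add (e implies a), not c.
    not (c implies (not e iff c)): α-rule — add c, not (not e iff c).
    × closes — contains both c and not c.
  branch 2 (add not (not not a implies (b and c))):
    not (not not a implies (b and c)): α-rule — add not not a, not (b and c).
    not not a: drop double negation, giving a.
    not (b and c): β-rule — branch into not b  //  not c.
      branch 2.1 (add not b):
        ○ open, literals {a=T, b=F}.
      branch 2.2 (add not c):
        ○ open, literals {a=T, c=F}.
1 branch closed, 2 open.
An open branch gives a countermodel: a=T, b=F (unmentioned atoms arbitrary); under it the original formula is false.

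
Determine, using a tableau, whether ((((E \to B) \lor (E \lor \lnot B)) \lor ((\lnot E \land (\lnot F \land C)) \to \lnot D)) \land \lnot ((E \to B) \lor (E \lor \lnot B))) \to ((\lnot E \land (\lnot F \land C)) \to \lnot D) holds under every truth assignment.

Assume the negation and expand:
Initial set: {F (((((E \to B) \lor (E \lor \lnot B)) \lor ((\lnot E \land (\lnot F \land C)) \to \lnot D)) \land \lnot ((E \to B) \lor (E \lor \lnot B))) \to ((\lnot E \land (\lnot F \land C)) \to \lnot D))}.
F (((((E \to B) \lor (E \lor \lnot B)) \lor ((\lnot E \land (\lnot F \land C)) \to \lnot D)) \land \lnot ((E \to B) \lor (E \lor \lnot B))) \to ((\lnot E \land (\lnot F \land C)) \to \lnot D)): α-rule — add T ((((E \to B) \lor (E \lor \lnot B)) \lor ((\lnot E \land (\lnot F \land C)) \to \lnot D)) \land \lnot ((E \to B) \lor (E \lor \lnot B))), F ((\lnot E \land (\lnot F \land C)) \to \lnot D).
T ((((E \to B) \lor (E \lor \lnot B)) \lor ((\lnot E \land (\lnot F \land C)) \to \lnot D)) \land \lnot ((E \to B) \lor (E \lor \lnot B))): α-rule — add T (((E \to B) \lor (E \lor \lnot B)) \lor ((\lnot E \land (\lnot F \land C)) \to \lnot D)), T \lnot ((E \to B) \lor (E \lor \lnot B)).
F ((\lnot E \land (\lnot F \land C)) \to \lnot D): α-rule — add T (\lnot E \land (\lnot F \land C)), F \lnot D.
T \lnot ((E \to B) \lor (E \lor \lnot B)): α-rule — add F (E \to B), F (E \lor \lnot B).
T (\lnot E \land (\lnot F \land C)): α-rule — add T \lnot E, T (\lnot F \land C).
F (E \to B): α-rule — add T E, F B.
× closes — contains both E and \lnot E.
All 1 branch closes.
Every branch closed, so the negation is unsatisfiable and the formula is valid.

Valid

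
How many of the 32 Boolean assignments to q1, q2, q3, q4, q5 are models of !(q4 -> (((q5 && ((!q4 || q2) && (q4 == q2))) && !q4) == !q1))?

8

Initial set: {!(q4 -> (((q5 && ((!q4 || q2) && (q4 == q2))) && !q4) == !q1))}.
!(q4 -> (((q5 && ((!q4 || q2) && (q4 == q2))) && !q4) == !q1)): α-rule — add q4, !(((q5 && ((!q4 || q2) && (q4 == q2))) && !q4) == !q1).
!(((q5 && ((!q4 || q2) && (q4 == q2))) && !q4) == !q1): β-rule — branch into ((q5 && ((!q4 || q2) && (q4 == q2))) && !q4), !!q1  //  !((q5 && ((!q4 || q2) && (q4 == q2))) && !q4), !q1.
  branch 1 (add ((q5 && ((!q4 || q2) && (q4 == q2))) && !q4), !!q1):
    ((q5 && ((!q4 || q2) && (q4 == q2))) && !q4): α-rule — add (q5 && ((!q4 || q2) && (q4 == q2))), !q4.
    × closes — contains both q4 and !q4.
  branch 2 (add !((q5 && ((!q4 || q2) && (q4 == q2))) && !q4), !q1):
    !((q5 && ((!q4 || q2) && (q4 == q2))) && !q4): β-rule — branch into !(q5 && ((!q4 || q2) && (q4 == q2)))  //  !!q4.
      branch 2.1 (add !(q5 && ((!q4 || q2) && (q4 == q2)))):
        !(q5 && ((!q4 || q2) && (q4 == q2))): β-rule — branch into !q5  //  !((!q4 || q2) && (q4 == q2)).
          branch 2.1.1 (add !q5):
            ○ open, literals {q1=0, q4=1, q5=0}.
          branch 2.1.2 (add !((!q4 || q2) && (q4 == q2))):
            !((!q4 || q2) && (q4 == q2)): β-rule — branch into !(!q4 || q2)  //  !(q4 == q2).
              branch 2.1.2.1 (add !(!q4 || q2)):
                !(!q4 || q2): α-rule — add !!q4, !q2.
                ○ open, literals {q1=0, q2=0, q4=1}.
              branch 2.1.2.2 (add !(q4 == q2)):
                !(q4 == q2): β-rule — branch into q4, !q2  //  !q4, q2.
                  branch 2.1.2.2.1 (add q4, !q2):
                    ○ open, literals {q1=0, q2=0, q4=1}.
                  branch 2.1.2.2.2 (add !q4, q2):
                    × closes — contains both q4 and !q4.
      branch 2.2 (add !!q4):
        ○ open, literals {q1=0, q4=1}.
2 branches closed, 4 open.
Each open branch fixes some atoms; the unmentioned ones are free. Counting distinct full assignments: branch {q1=0, q4=1, q5=0} (q2, q3) contributes 4 new; branch {q1=0, q2=0, q4=1} (q3, q5) contributes 2 new; branch {q1=0, q2=0, q4=1} (q3, q5) contributes 0 new; branch {q1=0, q4=1} (q2, q3, q5) contributes 2 new. Total: 8.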